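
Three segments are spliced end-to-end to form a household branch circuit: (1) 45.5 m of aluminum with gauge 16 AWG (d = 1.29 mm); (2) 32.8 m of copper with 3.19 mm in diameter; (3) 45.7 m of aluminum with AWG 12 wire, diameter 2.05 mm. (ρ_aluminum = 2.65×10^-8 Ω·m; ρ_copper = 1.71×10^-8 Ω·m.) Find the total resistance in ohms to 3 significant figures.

1.36 Ω

Seg 1: A = π(1.29/2 mm)² = π(6.4500e-04 m)² = 1.307e-06 m²
R_1 = (2.65×10^-8)(45.5)/(1.307e-06) = 0.9225 Ω
Seg 2: A = π(d/2)² = π(1.5950e-03 m)² = 7.992e-06 m²
R_2 = (1.71×10^-8)(32.8)/(7.992e-06) = 0.07018 Ω
Seg 3: A = π(2.05/2 mm)² = π(1.0250e-03 m)² = 3.301e-06 m²
R_3 = (2.65×10^-8)(45.7)/(3.301e-06) = 0.3669 Ω
R_total = R_1 + R_2 + R_3 = 1.36 Ω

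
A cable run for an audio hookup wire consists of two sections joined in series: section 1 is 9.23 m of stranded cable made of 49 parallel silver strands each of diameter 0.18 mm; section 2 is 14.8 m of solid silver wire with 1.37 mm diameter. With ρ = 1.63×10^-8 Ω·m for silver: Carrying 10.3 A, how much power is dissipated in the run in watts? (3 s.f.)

30.2 W

Section 1: A_strand = π(9.0000e-05)² = 2.545e-08 m²; R₁ = ρL/(N·A_s) = (1.63×10^-8)(9.23)/(49×2.545e-08) = 0.1207 Ω
Section 2: A = π(d/2)² = π(6.8500e-04 m)² = 1.474e-06 m²
R₂ = (1.63×10^-8)(14.8)/(1.474e-06) = 0.1637 Ω
R = R₁ + R₂ = 0.2843 Ω
P = I²R = (10.3)² × 0.2843 = 30.2 W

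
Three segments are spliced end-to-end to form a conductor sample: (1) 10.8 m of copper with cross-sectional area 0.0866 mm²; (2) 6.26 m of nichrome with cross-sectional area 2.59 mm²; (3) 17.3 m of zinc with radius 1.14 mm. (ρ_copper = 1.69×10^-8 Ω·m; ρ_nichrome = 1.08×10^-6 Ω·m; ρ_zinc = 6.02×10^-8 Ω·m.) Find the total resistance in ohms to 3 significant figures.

4.97 Ω

Seg 1: A = 0.0866 mm² = 8.660e-08 m²
R_1 = (1.69×10^-8)(10.8)/(8.660e-08) = 2.108 Ω
Seg 2: A = 2.59 mm² = 2.590e-06 m²
R_2 = (1.08×10^-6)(6.26)/(2.590e-06) = 2.61 Ω
Seg 3: A = πr² = π(1.1400e-03 m)² = 4.083e-06 m²
R_3 = (6.02×10^-8)(17.3)/(4.083e-06) = 0.2551 Ω
R_total = R_1 + R_2 + R_3 = 4.97 Ω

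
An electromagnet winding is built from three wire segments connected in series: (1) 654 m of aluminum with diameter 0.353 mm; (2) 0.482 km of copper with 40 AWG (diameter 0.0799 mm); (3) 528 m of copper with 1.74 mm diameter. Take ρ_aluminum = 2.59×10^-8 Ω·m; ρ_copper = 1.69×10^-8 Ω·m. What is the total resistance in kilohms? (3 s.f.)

Seg 1: A = π(d/2)² = π(1.7650e-04 m)² = 9.787e-08 m²
R_1 = (2.59×10^-8)(654)/(9.787e-08) = 173.1 Ω
Seg 2: A = π(0.0799/2 mm)² = π(3.9950e-05 m)² = 5.014e-09 m²
R_2 = (1.69×10^-8)(482)/(5.014e-09) = 1625 Ω
Seg 3: A = π(d/2)² = π(8.7000e-04 m)² = 2.378e-06 m²
R_3 = (1.69×10^-8)(528)/(2.378e-06) = 3.753 Ω
R_total = R_1 + R_2 + R_3 = 1.80 kΩ

1.80 kΩ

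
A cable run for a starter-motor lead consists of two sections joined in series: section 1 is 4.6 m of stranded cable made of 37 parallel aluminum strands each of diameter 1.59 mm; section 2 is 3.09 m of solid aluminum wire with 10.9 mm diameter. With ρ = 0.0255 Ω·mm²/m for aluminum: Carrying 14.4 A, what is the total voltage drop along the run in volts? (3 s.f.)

ρ = 0.0255 Ω·mm²/m = 2.55×10^-8 Ω·m
Section 1: A_strand = π(7.9500e-04)² = 1.986e-06 m²; R₁ = ρL/(N·A_s) = (2.55×10^-8)(4.6)/(37×1.986e-06) = 0.001597 Ω
Section 2: A = π(d/2)² = π(5.4500e-03 m)² = 9.331e-05 m²
R₂ = (2.55×10^-8)(3.09)/(9.331e-05) = 8.444×10^-4 Ω
R = R₁ + R₂ = 0.002441 Ω
V = IR = 14.4 × 0.002441 = 0.0352 V

0.0352 V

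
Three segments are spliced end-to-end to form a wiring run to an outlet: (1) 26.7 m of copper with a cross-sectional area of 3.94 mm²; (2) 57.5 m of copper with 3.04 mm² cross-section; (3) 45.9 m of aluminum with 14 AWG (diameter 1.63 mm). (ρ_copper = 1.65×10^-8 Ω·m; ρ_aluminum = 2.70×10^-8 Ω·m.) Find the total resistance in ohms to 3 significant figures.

Seg 1: A = 3.94 mm² = 3.940e-06 m²
R_1 = (1.65×10^-8)(26.7)/(3.940e-06) = 0.1118 Ω
Seg 2: A = 3.04 mm² = 3.040e-06 m²
R_2 = (1.65×10^-8)(57.5)/(3.040e-06) = 0.3121 Ω
Seg 3: A = π(1.63/2 mm)² = π(8.1500e-04 m)² = 2.087e-06 m²
R_3 = (2.70×10^-8)(45.9)/(2.087e-06) = 0.5939 Ω
R_total = R_1 + R_2 + R_3 = 1.02 Ω

1.02 Ω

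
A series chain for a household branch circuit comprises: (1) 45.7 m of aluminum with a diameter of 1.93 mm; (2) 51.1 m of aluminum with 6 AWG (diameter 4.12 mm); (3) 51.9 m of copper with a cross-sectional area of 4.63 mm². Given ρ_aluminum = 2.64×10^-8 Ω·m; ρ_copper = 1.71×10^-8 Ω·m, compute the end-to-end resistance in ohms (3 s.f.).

0.705 Ω

Seg 1: A = π(d/2)² = π(9.6500e-04 m)² = 2.926e-06 m²
R_1 = (2.64×10^-8)(45.7)/(2.926e-06) = 0.4124 Ω
Seg 2: A = π(4.12/2 mm)² = π(2.0600e-03 m)² = 1.333e-05 m²
R_2 = (2.64×10^-8)(51.1)/(1.333e-05) = 0.1012 Ω
Seg 3: A = 4.63 mm² = 4.630e-06 m²
R_3 = (1.71×10^-8)(51.9)/(4.630e-06) = 0.1917 Ω
R_total = R_1 + R_2 + R_3 = 0.705 Ω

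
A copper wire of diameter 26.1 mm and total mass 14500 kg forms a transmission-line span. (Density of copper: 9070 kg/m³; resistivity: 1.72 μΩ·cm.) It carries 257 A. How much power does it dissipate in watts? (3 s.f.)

6340 W

ρ = 1.72 μΩ·cm = 1.72×10^-8 Ω·m
A = π(d/2)² = π(1.3050e-02 m)² = 5.3502e-04 m²
L = m/(density·A) = 14500/(9070×5.3502e-04) = 2988 m
R = ρL/A = (1.72×10^-8)(2988)/(5.3502e-04) = 0.09606 Ω
P = I²R = (257)² × 0.09606 = 6340 W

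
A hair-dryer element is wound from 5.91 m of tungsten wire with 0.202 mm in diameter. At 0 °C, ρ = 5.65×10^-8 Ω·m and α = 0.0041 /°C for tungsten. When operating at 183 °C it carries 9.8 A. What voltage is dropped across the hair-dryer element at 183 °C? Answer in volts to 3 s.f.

179 V

A = π(d/2)² = π(1.0100e-04 m)² = 3.205e-08 m²
R₍0₎ = ρL/A = (5.65×10^-8)(5.91)/(3.205e-08) = 10.42 Ω
R₍183₎ = R₍0₎(1 + αΔT) = 10.42 × (1 + 0.0041×183) = 18.24 Ω
V = IR = 9.8 × 18.24 = 179 V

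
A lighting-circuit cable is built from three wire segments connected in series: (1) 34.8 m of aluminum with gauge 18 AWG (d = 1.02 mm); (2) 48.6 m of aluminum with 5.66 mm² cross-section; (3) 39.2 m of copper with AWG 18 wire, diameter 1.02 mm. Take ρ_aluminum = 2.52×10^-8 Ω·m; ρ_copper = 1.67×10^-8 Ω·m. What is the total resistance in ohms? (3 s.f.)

Seg 1: A = π(1.02/2 mm)² = π(5.1000e-04 m)² = 8.171e-07 m²
R_1 = (2.52×10^-8)(34.8)/(8.171e-07) = 1.073 Ω
Seg 2: A = 5.66 mm² = 5.660e-06 m²
R_2 = (2.52×10^-8)(48.6)/(5.660e-06) = 0.2164 Ω
Seg 3: A = π(1.02/2 mm)² = π(5.1000e-04 m)² = 8.171e-07 m²
R_3 = (1.67×10^-8)(39.2)/(8.171e-07) = 0.8011 Ω
R_total = R_1 + R_2 + R_3 = 2.09 Ω

2.09 Ω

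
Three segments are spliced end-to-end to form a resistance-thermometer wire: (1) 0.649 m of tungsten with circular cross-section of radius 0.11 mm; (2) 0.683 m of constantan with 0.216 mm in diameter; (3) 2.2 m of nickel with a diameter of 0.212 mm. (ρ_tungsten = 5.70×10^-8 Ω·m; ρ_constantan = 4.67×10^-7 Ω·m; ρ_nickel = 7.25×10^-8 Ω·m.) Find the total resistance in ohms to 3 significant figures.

14.2 Ω

Seg 1: A = πr² = π(1.1000e-04 m)² = 3.801e-08 m²
R_1 = (5.70×10^-8)(0.649)/(3.801e-08) = 0.9732 Ω
Seg 2: A = π(d/2)² = π(1.0800e-04 m)² = 3.664e-08 m²
R_2 = (4.67×10^-7)(0.683)/(3.664e-08) = 8.704 Ω
Seg 3: A = π(d/2)² = π(1.0600e-04 m)² = 3.530e-08 m²
R_3 = (7.25×10^-8)(2.2)/(3.530e-08) = 4.519 Ω
R_total = R_1 + R_2 + R_3 = 14.2 Ω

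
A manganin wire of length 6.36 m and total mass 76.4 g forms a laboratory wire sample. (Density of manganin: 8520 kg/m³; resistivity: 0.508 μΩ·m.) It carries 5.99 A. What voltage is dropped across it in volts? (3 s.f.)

ρ = 0.508 μΩ·m = 5.08×10^-7 Ω·m
A = m/(density·L) = 0.0764/(8520×6.36) = 1.4099e-06 m²
R = ρL/A = (5.08×10^-7)(6.36)/(1.4099e-06) = 2.292 Ω
V = IR = 5.99 × 2.292 = 13.7 V

13.7 V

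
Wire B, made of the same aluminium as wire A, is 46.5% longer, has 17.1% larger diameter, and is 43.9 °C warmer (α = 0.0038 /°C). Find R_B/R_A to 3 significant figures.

R ∝ ρL/d² with ρ ∝ (1+αΔT), so R_B/R_A = (1 + 46.5/100) × (1 + 17.1/100)⁻² × (1 + 0.0038×43.9)
= 1.465 × 0.7293 × 1.167 = 1.25

1.25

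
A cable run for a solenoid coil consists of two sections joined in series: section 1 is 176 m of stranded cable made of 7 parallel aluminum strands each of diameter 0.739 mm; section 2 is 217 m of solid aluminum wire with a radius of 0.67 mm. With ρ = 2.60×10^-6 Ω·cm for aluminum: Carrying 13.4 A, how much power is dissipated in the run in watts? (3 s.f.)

992 W

ρ = 2.60×10^-6 Ω·cm = 2.60×10^-8 Ω·m
Section 1: A_strand = π(3.6950e-04)² = 4.289e-07 m²; R₁ = ρL/(N·A_s) = (2.60×10^-8)(176)/(7×4.289e-07) = 1.524 Ω
Section 2: A = πr² = π(6.7000e-04 m)² = 1.410e-06 m²
R₂ = (2.60×10^-8)(217)/(1.410e-06) = 4.001 Ω
R = R₁ + R₂ = 5.525 Ω
P = I²R = (13.4)² × 5.525 = 992 W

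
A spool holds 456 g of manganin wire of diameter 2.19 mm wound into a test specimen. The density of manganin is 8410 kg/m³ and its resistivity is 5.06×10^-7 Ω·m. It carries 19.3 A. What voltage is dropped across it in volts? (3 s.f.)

A = π(d/2)² = π(1.0950e-03 m)² = 3.7668e-06 m²
L = m/(density·A) = 0.456/(8410×3.7668e-06) = 14.39 m
R = ρL/A = (5.06×10^-7)(14.39)/(3.7668e-06) = 1.934 Ω
V = IR = 19.3 × 1.934 = 37.3 V

37.3 V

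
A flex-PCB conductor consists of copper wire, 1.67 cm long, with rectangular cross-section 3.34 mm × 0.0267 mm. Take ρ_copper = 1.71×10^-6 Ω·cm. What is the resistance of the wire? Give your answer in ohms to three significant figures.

ρ = 1.71×10^-6 Ω·cm = 1.71×10^-8 Ω·m
A = 3.34 × 0.0267 mm² = 0.0892 mm² = 8.918e-08 m²
R = ρL/A = (1.71×10^-8)(0.0167 m)/(8.918e-08 m²) = 0.00320 Ω

0.00320 Ω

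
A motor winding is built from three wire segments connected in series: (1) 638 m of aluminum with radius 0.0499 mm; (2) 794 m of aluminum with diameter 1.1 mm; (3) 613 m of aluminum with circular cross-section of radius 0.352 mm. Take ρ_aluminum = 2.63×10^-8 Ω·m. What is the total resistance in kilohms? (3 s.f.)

2.21 kΩ

Seg 1: A = πr² = π(4.9900e-05 m)² = 7.823e-09 m²
R_1 = (2.63×10^-8)(638)/(7.823e-09) = 2145 Ω
Seg 2: A = π(d/2)² = π(5.5000e-04 m)² = 9.503e-07 m²
R_2 = (2.63×10^-8)(794)/(9.503e-07) = 21.97 Ω
Seg 3: A = πr² = π(3.5200e-04 m)² = 3.893e-07 m²
R_3 = (2.63×10^-8)(613)/(3.893e-07) = 41.42 Ω
R_total = R_1 + R_2 + R_3 = 2.21 kΩ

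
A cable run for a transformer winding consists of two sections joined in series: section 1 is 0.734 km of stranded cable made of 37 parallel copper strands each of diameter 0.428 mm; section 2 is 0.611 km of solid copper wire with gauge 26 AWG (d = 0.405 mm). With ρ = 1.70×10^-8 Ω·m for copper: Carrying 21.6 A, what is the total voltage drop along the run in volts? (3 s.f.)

Section 1: A_strand = π(2.1400e-04)² = 1.439e-07 m²; R₁ = ρL/(N·A_s) = (1.70×10^-8)(734)/(37×1.439e-07) = 2.344 Ω
Section 2: A = π(0.405/2 mm)² = π(2.0250e-04 m)² = 1.288e-07 m²
R₂ = (1.70×10^-8)(611)/(1.288e-07) = 80.63 Ω
R = R₁ + R₂ = 82.97 Ω
V = IR = 21.6 × 82.97 = 1790 V

1790 V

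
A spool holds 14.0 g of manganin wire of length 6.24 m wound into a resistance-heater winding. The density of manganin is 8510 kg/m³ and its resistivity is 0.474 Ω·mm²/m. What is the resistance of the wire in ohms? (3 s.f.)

11.2 Ω

ρ = 0.474 Ω·mm²/m = 4.74×10^-7 Ω·m
A = m/(density·L) = 0.014/(8510×6.24) = 2.6364e-07 m²
R = ρL/A = (4.74×10^-7)(6.24)/(2.6364e-07) = 11.2 Ω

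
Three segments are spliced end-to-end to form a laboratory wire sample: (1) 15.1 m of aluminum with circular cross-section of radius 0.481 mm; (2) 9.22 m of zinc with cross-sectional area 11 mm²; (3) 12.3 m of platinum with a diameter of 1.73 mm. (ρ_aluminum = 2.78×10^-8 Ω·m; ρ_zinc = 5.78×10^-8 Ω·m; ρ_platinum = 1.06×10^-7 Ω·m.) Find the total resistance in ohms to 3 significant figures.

Seg 1: A = πr² = π(4.8100e-04 m)² = 7.268e-07 m²
R_1 = (2.78×10^-8)(15.1)/(7.268e-07) = 0.5775 Ω
Seg 2: A = 11 mm² = 1.100e-05 m²
R_2 = (5.78×10^-8)(9.22)/(1.100e-05) = 0.04845 Ω
Seg 3: A = π(d/2)² = π(8.6500e-04 m)² = 2.351e-06 m²
R_3 = (1.06×10^-7)(12.3)/(2.351e-06) = 0.5547 Ω
R_total = R_1 + R_2 + R_3 = 1.18 Ω

1.18 Ω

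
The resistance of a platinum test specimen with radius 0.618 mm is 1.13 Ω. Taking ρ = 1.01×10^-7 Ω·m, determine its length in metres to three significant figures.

13.4 m

A = πr² = π(6.1800e-04 m)² = 1.200e-06 m²
L = RA/ρ = (1.13)(1.200e-06)/(1.01×10^-7) = 13.4 m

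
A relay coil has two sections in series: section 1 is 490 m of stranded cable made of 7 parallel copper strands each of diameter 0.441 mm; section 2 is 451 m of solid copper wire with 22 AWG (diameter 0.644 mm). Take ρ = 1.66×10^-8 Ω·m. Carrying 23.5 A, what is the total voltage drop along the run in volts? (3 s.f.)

Section 1: A_strand = π(2.2050e-04)² = 1.527e-07 m²; R₁ = ρL/(N·A_s) = (1.66×10^-8)(490)/(7×1.527e-07) = 7.607 Ω
Section 2: A = π(0.644/2 mm)² = π(3.2200e-04 m)² = 3.257e-07 m²
R₂ = (1.66×10^-8)(451)/(3.257e-07) = 22.98 Ω
R = R₁ + R₂ = 30.59 Ω
V = IR = 23.5 × 30.59 = 719 V

719 V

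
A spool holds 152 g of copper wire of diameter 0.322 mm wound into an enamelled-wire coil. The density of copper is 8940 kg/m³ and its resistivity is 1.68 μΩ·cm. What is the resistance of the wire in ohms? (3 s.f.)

43.1 Ω

ρ = 1.68 μΩ·cm = 1.68×10^-8 Ω·m
A = π(d/2)² = π(1.6100e-04 m)² = 8.1433e-08 m²
L = m/(density·A) = 0.152/(8940×8.1433e-08) = 208.8 m
R = ρL/A = (1.68×10^-8)(208.8)/(8.1433e-08) = 43.1 Ω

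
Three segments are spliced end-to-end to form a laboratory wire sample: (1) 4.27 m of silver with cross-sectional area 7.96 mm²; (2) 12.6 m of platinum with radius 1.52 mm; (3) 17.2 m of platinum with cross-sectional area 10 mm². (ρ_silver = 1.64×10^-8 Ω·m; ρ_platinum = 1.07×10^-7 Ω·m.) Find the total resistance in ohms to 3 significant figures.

0.379 Ω

Seg 1: A = 7.96 mm² = 7.960e-06 m²
R_1 = (1.64×10^-8)(4.27)/(7.960e-06) = 0.008797 Ω
Seg 2: A = πr² = π(1.5200e-03 m)² = 7.258e-06 m²
R_2 = (1.07×10^-7)(12.6)/(7.258e-06) = 0.1857 Ω
Seg 3: A = 10 mm² = 1.000e-05 m²
R_3 = (1.07×10^-7)(17.2)/(1.000e-05) = 0.184 Ω
R_total = R_1 + R_2 + R_3 = 0.379 Ω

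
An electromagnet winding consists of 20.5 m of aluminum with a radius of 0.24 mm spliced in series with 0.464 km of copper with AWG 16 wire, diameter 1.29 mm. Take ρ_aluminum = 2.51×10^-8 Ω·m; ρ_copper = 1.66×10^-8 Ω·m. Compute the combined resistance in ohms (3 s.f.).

8.74 Ω

Segment 1: A = πr² = π(2.4000e-04 m)² = 1.810e-07 m²
R₁ = ρL/A = (2.51×10^-8)(20.5)/(1.810e-07) = 2.844 Ω
Segment 2: A = π(1.29/2 mm)² = π(6.4500e-04 m)² = 1.307e-06 m²
R₂ = (1.66×10^-8)(464)/(1.307e-06) = 5.893 Ω
R = R₁ + R₂ = 8.74 Ω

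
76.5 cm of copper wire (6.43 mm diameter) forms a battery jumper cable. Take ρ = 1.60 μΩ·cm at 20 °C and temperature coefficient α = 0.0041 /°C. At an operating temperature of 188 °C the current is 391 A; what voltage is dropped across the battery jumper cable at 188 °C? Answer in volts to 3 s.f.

ρ = 1.60 μΩ·cm = 1.60×10^-8 Ω·m
A = π(d/2)² = π(3.2150e-03 m)² = 3.247e-05 m²
R₍20₎ = ρL/A = (1.60×10^-8)(0.765)/(3.247e-05) = 3.769×10^-4 Ω
R₍188₎ = R₍20₎(1 + αΔT) = 3.769×10^-4 × (1 + 0.0041×168) = 6.366×10^-4 Ω
V = IR = 391 × 6.366×10^-4 = 0.249 V

0.249 V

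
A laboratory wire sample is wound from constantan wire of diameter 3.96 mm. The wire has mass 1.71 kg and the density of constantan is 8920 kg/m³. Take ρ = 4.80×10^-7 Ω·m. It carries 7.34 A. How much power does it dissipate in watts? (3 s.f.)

32.7 W

A = π(d/2)² = π(1.9800e-03 m)² = 1.2316e-05 m²
L = m/(density·A) = 1.71/(8920×1.2316e-05) = 15.57 m
R = ρL/A = (4.80×10^-7)(15.57)/(1.2316e-05) = 0.6066 Ω
P = I²R = (7.34)² × 0.6066 = 32.7 W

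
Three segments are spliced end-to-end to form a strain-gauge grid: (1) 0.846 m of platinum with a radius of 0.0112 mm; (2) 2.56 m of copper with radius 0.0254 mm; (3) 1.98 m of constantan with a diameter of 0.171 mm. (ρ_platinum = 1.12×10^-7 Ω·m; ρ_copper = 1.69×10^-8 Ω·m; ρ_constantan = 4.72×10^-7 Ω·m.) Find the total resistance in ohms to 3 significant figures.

Seg 1: A = πr² = π(1.1200e-05 m)² = 3.941e-10 m²
R_1 = (1.12×10^-7)(0.846)/(3.941e-10) = 240.4 Ω
Seg 2: A = πr² = π(2.5400e-05 m)² = 2.027e-09 m²
R_2 = (1.69×10^-8)(2.56)/(2.027e-09) = 21.35 Ω
Seg 3: A = π(d/2)² = π(8.5500e-05 m)² = 2.297e-08 m²
R_3 = (4.72×10^-7)(1.98)/(2.297e-08) = 40.69 Ω
R_total = R_1 + R_2 + R_3 = 302 Ω

302 Ω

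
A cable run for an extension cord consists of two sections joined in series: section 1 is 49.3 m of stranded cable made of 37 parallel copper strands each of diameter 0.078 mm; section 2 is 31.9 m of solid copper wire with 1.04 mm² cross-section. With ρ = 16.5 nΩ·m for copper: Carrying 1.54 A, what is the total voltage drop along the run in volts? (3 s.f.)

7.86 V

ρ = 16.5 nΩ·m = 1.65×10^-8 Ω·m
Section 1: A_strand = π(3.9000e-05)² = 4.778e-09 m²; R₁ = ρL/(N·A_s) = (1.65×10^-8)(49.3)/(37×4.778e-09) = 4.601 Ω
Section 2: A = 1.04 mm² = 1.040e-06 m²
R₂ = (1.65×10^-8)(31.9)/(1.040e-06) = 0.5061 Ω
R = R₁ + R₂ = 5.107 Ω
V = IR = 1.54 × 5.107 = 7.86 V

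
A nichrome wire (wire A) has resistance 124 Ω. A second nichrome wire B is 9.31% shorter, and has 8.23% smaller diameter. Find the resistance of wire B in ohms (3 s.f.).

134 Ω

R ∝ L/d², so R_B/R_A = (1 − 9.31/100) × (1 − 8.23/100)⁻²
= 0.9069 × 1.187 = 1.077
R_B = 1.077 × 124 = 134 Ω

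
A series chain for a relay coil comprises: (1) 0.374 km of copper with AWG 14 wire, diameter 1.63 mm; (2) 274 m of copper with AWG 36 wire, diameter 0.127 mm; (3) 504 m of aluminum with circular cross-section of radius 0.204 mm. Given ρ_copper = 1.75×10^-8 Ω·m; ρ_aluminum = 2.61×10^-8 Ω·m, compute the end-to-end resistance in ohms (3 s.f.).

482 Ω

Seg 1: A = π(1.63/2 mm)² = π(8.1500e-04 m)² = 2.087e-06 m²
R_1 = (1.75×10^-8)(374)/(2.087e-06) = 3.136 Ω
Seg 2: A = π(0.127/2 mm)² = π(6.3500e-05 m)² = 1.267e-08 m²
R_2 = (1.75×10^-8)(274)/(1.267e-08) = 378.5 Ω
Seg 3: A = πr² = π(2.0400e-04 m)² = 1.307e-07 m²
R_3 = (2.61×10^-8)(504)/(1.307e-07) = 100.6 Ω
R_total = R_1 + R_2 + R_3 = 482 Ω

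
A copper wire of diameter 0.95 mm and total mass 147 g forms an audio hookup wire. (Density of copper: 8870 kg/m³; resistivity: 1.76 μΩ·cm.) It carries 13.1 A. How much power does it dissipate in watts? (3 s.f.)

99.6 W

ρ = 1.76 μΩ·cm = 1.76×10^-8 Ω·m
A = π(d/2)² = π(4.7500e-04 m)² = 7.0882e-07 m²
L = m/(density·A) = 0.147/(8870×7.0882e-07) = 23.38 m
R = ρL/A = (1.76×10^-8)(23.38)/(7.0882e-07) = 0.5805 Ω
P = I²R = (13.1)² × 0.5805 = 99.6 W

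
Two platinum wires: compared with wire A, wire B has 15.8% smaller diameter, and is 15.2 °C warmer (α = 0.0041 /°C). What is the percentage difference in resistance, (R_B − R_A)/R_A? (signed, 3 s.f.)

R ∝ ρL/d² with ρ ∝ (1+αΔT), so R_B/R_A = (1 − 15.8/100)⁻² × (1 + 0.0041×15.2)
= 1.411 × 1.062 = 1.498
(R_B − R_A)/R_A = 1.498 − 1 = 49.8%

49.8%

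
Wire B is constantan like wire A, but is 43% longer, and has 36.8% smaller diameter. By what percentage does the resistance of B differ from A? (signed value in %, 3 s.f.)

R ∝ L/d², so R_B/R_A = (1 + 43/100) × (1 − 36.8/100)⁻²
= 1.43 × 2.504 = 3.58
(R_B − R_A)/R_A = 3.58 − 1 = 258%

258%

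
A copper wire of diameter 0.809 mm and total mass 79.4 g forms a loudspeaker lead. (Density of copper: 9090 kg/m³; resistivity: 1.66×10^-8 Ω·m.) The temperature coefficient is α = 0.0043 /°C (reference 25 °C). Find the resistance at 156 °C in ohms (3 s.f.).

0.858 Ω

A = π(d/2)² = π(4.0450e-04 m)² = 5.1403e-07 m²
L = m/(density·A) = 0.0794/(9090×5.1403e-07) = 16.99 m
R = ρL/A = (1.66×10^-8)(16.99)/(5.1403e-07) = 0.5488 Ω
R(156 °C) = 0.5488 × (1 + 0.0043×131) = 0.858 Ω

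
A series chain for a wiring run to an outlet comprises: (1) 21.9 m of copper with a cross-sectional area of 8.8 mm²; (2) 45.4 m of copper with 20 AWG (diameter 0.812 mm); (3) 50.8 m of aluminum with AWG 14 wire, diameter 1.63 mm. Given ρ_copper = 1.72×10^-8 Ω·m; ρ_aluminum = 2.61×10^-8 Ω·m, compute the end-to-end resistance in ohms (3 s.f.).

Seg 1: A = 8.8 mm² = 8.800e-06 m²
R_1 = (1.72×10^-8)(21.9)/(8.800e-06) = 0.0428 Ω
Seg 2: A = π(0.812/2 mm)² = π(4.0600e-04 m)² = 5.178e-07 m²
R_2 = (1.72×10^-8)(45.4)/(5.178e-07) = 1.508 Ω
Seg 3: A = π(1.63/2 mm)² = π(8.1500e-04 m)² = 2.087e-06 m²
R_3 = (2.61×10^-8)(50.8)/(2.087e-06) = 0.6354 Ω
R_total = R_1 + R_2 + R_3 = 2.19 Ω

2.19 Ω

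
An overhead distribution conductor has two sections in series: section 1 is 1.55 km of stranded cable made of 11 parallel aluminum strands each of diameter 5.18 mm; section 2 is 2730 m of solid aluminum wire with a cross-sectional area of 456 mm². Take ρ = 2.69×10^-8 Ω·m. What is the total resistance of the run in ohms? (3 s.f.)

Section 1: A_strand = π(2.5900e-03)² = 2.107e-05 m²; R₁ = ρL/(N·A_s) = (2.69×10^-8)(1550)/(11×2.107e-05) = 0.1799 Ω
Section 2: A = 456 mm² = 4.560e-04 m²
R₂ = (2.69×10^-8)(2730)/(4.560e-04) = 0.161 Ω
R = R₁ + R₂ = 0.341 Ω

0.341 Ω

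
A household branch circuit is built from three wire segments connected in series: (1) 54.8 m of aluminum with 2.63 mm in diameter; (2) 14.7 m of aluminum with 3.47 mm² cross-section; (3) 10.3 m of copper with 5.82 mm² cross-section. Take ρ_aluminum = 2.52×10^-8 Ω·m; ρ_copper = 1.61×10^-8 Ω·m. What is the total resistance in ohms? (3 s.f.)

Seg 1: A = π(d/2)² = π(1.3150e-03 m)² = 5.433e-06 m²
R_1 = (2.52×10^-8)(54.8)/(5.433e-06) = 0.2542 Ω
Seg 2: A = 3.47 mm² = 3.470e-06 m²
R_2 = (2.52×10^-8)(14.7)/(3.470e-06) = 0.1068 Ω
Seg 3: A = 5.82 mm² = 5.820e-06 m²
R_3 = (1.61×10^-8)(10.3)/(5.820e-06) = 0.02849 Ω
R_total = R_1 + R_2 + R_3 = 0.389 Ω

0.389 Ω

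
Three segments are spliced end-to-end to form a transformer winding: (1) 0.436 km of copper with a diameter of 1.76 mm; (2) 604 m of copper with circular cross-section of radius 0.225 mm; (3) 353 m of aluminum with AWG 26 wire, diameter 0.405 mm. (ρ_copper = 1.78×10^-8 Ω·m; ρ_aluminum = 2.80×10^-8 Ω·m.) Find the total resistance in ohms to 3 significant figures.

Seg 1: A = π(d/2)² = π(8.8000e-04 m)² = 2.433e-06 m²
R_1 = (1.78×10^-8)(436)/(2.433e-06) = 3.19 Ω
Seg 2: A = πr² = π(2.2500e-04 m)² = 1.590e-07 m²
R_2 = (1.78×10^-8)(604)/(1.590e-07) = 67.6 Ω
Seg 3: A = π(0.405/2 mm)² = π(2.0250e-04 m)² = 1.288e-07 m²
R_3 = (2.80×10^-8)(353)/(1.288e-07) = 76.72 Ω
R_total = R_1 + R_2 + R_3 = 148 Ω

148 Ω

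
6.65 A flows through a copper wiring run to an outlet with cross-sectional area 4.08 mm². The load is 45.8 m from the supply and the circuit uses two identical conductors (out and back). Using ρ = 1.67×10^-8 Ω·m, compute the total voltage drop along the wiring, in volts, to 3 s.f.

2.49 V

A = 4.08 mm² = 4.080e-06 m²
Total conductor length (both ways) L = 2 × 45.8 = 91.6 m
R = ρL/A = (1.67×10^-8)(91.6)/(4.080e-06) = 0.3749 Ω
V = IR = 6.65 × 0.3749 = 2.49 V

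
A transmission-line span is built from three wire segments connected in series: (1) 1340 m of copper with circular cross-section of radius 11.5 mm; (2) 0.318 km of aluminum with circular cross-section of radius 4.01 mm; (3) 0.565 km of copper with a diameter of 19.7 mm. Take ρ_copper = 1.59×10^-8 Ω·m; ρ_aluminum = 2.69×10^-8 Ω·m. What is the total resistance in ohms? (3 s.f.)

0.250 Ω

Seg 1: A = πr² = π(1.1500e-02 m)² = 4.155e-04 m²
R_1 = (1.59×10^-8)(1340)/(4.155e-04) = 0.05128 Ω
Seg 2: A = πr² = π(4.0100e-03 m)² = 5.052e-05 m²
R_2 = (2.69×10^-8)(318)/(5.052e-05) = 0.1693 Ω
Seg 3: A = π(d/2)² = π(9.8500e-03 m)² = 3.048e-04 m²
R_3 = (1.59×10^-8)(565)/(3.048e-04) = 0.02947 Ω
R_total = R_1 + R_2 + R_3 = 0.250 Ω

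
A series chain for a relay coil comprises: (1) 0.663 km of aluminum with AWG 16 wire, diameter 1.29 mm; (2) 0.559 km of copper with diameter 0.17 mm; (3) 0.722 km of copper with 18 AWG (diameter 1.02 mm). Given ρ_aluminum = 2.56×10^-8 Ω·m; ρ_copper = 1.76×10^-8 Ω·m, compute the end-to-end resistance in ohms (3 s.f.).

Seg 1: A = π(1.29/2 mm)² = π(6.4500e-04 m)² = 1.307e-06 m²
R_1 = (2.56×10^-8)(663)/(1.307e-06) = 12.99 Ω
Seg 2: A = π(d/2)² = π(8.5000e-05 m)² = 2.270e-08 m²
R_2 = (1.76×10^-8)(559)/(2.270e-08) = 433.4 Ω
Seg 3: A = π(1.02/2 mm)² = π(5.1000e-04 m)² = 8.171e-07 m²
R_3 = (1.76×10^-8)(722)/(8.171e-07) = 15.55 Ω
R_total = R_1 + R_2 + R_3 = 462 Ω

462 Ω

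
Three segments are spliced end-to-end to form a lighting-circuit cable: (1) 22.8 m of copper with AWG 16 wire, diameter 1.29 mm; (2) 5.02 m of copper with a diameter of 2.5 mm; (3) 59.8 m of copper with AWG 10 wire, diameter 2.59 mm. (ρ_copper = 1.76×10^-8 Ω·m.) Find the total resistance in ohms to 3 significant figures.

0.525 Ω

Seg 1: A = π(1.29/2 mm)² = π(6.4500e-04 m)² = 1.307e-06 m²
R_1 = (1.76×10^-8)(22.8)/(1.307e-06) = 0.307 Ω
Seg 2: A = π(d/2)² = π(1.2500e-03 m)² = 4.909e-06 m²
R_2 = (1.76×10^-8)(5.02)/(4.909e-06) = 0.018 Ω
Seg 3: A = π(2.59/2 mm)² = π(1.2950e-03 m)² = 5.269e-06 m²
R_3 = (1.76×10^-8)(59.8)/(5.269e-06) = 0.1998 Ω
R_total = R_1 + R_2 + R_3 = 0.525 Ω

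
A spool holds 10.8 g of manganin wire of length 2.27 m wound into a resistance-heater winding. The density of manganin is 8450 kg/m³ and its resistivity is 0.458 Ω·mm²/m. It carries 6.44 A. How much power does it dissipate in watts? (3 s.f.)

76.6 W

ρ = 0.458 Ω·mm²/m = 4.58×10^-7 Ω·m
A = m/(density·L) = 0.0108/(8450×2.27) = 5.6304e-07 m²
R = ρL/A = (4.58×10^-7)(2.27)/(5.6304e-07) = 1.847 Ω
P = I²R = (6.44)² × 1.847 = 76.6 W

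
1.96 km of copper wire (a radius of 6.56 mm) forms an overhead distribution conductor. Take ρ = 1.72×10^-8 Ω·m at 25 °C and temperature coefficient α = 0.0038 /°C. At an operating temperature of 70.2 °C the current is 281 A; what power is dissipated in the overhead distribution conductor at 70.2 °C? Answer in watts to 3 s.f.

23100 W

A = πr² = π(6.5600e-03 m)² = 1.352e-04 m²
R₍25₎ = ρL/A = (1.72×10^-8)(1960)/(1.352e-04) = 0.2494 Ω
R₍70.2₎ = R₍25₎(1 + αΔT) = 0.2494 × (1 + 0.0038×45.2) = 0.2922 Ω
P = I²R = (281)² × 0.2922 = 23100 W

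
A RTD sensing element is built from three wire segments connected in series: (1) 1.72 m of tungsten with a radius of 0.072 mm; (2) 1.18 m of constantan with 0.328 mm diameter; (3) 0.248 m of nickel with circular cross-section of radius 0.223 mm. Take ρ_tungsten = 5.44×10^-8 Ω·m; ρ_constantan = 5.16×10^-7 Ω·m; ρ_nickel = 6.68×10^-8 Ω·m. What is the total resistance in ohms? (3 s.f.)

Seg 1: A = πr² = π(7.2000e-05 m)² = 1.629e-08 m²
R_1 = (5.44×10^-8)(1.72)/(1.629e-08) = 5.745 Ω
Seg 2: A = π(d/2)² = π(1.6400e-04 m)² = 8.450e-08 m²
R_2 = (5.16×10^-7)(1.18)/(8.450e-08) = 7.206 Ω
Seg 3: A = πr² = π(2.2300e-04 m)² = 1.562e-07 m²
R_3 = (6.68×10^-8)(0.248)/(1.562e-07) = 0.106 Ω
R_total = R_1 + R_2 + R_3 = 13.1 Ω

13.1 Ω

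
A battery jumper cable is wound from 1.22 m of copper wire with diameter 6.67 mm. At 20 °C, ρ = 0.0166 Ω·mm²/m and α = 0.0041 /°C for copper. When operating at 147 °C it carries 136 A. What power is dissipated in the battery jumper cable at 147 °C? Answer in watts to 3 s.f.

ρ = 0.0166 Ω·mm²/m = 1.66×10^-8 Ω·m
A = π(d/2)² = π(3.3350e-03 m)² = 3.494e-05 m²
R₍20₎ = ρL/A = (1.66×10^-8)(1.22)/(3.494e-05) = 5.796×10^-4 Ω
R₍147₎ = R₍20₎(1 + αΔT) = 5.796×10^-4 × (1 + 0.0041×127) = 8.814×10^-4 Ω
P = I²R = (136)² × 8.814×10^-4 = 16.3 W

16.3 W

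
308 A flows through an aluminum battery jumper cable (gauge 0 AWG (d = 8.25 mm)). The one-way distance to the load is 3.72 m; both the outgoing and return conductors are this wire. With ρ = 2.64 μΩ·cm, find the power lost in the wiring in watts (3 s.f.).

349 W

ρ = 2.64 μΩ·cm = 2.64×10^-8 Ω·m
A = π(8.25/2 mm)² = π(4.1250e-03 m)² = 5.346e-05 m²
Total conductor length (both ways) L = 2 × 3.72 = 7.44 m
R = ρL/A = (2.64×10^-8)(7.44)/(5.346e-05) = 0.003674 Ω
P = I²R = (308)² × 0.003674 = 349 W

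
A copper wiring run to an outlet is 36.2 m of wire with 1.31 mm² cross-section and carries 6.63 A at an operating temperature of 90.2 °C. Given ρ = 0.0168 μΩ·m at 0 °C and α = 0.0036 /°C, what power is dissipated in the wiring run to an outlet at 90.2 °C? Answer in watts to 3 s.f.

27.0 W

ρ = 0.0168 μΩ·m = 1.68×10^-8 Ω·m
A = 1.31 mm² = 1.310e-06 m²
R₍0₎ = ρL/A = (1.68×10^-8)(36.2)/(1.310e-06) = 0.4642 Ω
R₍90.2₎ = R₍0₎(1 + αΔT) = 0.4642 × (1 + 0.0036×90.2) = 0.615 Ω
P = I²R = (6.63)² × 0.615 = 27.0 W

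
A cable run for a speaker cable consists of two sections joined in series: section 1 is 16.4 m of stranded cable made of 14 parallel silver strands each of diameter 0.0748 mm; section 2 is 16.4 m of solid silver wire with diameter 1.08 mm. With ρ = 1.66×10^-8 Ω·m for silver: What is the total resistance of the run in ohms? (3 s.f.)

4.72 Ω

Section 1: A_strand = π(3.7400e-05)² = 4.394e-09 m²; R₁ = ρL/(N·A_s) = (1.66×10^-8)(16.4)/(14×4.394e-09) = 4.425 Ω
Section 2: A = π(d/2)² = π(5.4000e-04 m)² = 9.161e-07 m²
R₂ = (1.66×10^-8)(16.4)/(9.161e-07) = 0.2972 Ω
R = R₁ + R₂ = 4.72 Ω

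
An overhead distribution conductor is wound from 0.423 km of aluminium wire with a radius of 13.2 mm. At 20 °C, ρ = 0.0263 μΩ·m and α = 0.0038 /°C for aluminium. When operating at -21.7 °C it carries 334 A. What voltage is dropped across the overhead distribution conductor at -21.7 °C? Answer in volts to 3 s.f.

5.71 V

ρ = 0.0263 μΩ·m = 2.63×10^-8 Ω·m
A = πr² = π(1.3200e-02 m)² = 5.474e-04 m²
R₍20₎ = ρL/A = (2.63×10^-8)(423)/(5.474e-04) = 0.02032 Ω
R₍-21.7₎ = R₍20₎(1 + αΔT) = 0.02032 × (1 + 0.0038×-41.7) = 0.0171 Ω
V = IR = 334 × 0.0171 = 5.71 V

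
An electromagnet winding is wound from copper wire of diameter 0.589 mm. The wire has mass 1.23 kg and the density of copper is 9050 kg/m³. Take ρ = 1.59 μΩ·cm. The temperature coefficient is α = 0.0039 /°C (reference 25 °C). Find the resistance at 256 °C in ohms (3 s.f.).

55.3 Ω

ρ = 1.59 μΩ·cm = 1.59×10^-8 Ω·m
A = π(d/2)² = π(2.9450e-04 m)² = 2.7247e-07 m²
L = m/(density·A) = 1.23/(9050×2.7247e-07) = 498.8 m
R = ρL/A = (1.59×10^-8)(498.8)/(2.7247e-07) = 29.11 Ω
R(256 °C) = 29.11 × (1 + 0.0039×231) = 55.3 Ω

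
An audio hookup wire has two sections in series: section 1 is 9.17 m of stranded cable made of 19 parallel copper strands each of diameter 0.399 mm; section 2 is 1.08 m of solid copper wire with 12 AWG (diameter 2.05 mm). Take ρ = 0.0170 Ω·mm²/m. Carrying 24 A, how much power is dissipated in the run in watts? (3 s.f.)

ρ = 0.0170 Ω·mm²/m = 1.70×10^-8 Ω·m
Section 1: A_strand = π(1.9950e-04)² = 1.250e-07 m²; R₁ = ρL/(N·A_s) = (1.70×10^-8)(9.17)/(19×1.250e-07) = 0.06562 Ω
Section 2: A = π(2.05/2 mm)² = π(1.0250e-03 m)² = 3.301e-06 m²
R₂ = (1.70×10^-8)(1.08)/(3.301e-06) = 0.005563 Ω
R = R₁ + R₂ = 0.07118 Ω
P = I²R = (24)² × 0.07118 = 41.0 W

41.0 W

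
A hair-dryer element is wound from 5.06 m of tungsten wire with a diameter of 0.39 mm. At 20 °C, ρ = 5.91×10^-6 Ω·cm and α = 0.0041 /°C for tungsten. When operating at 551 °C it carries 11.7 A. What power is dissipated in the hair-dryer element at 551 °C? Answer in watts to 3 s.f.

ρ = 5.91×10^-6 Ω·cm = 5.91×10^-8 Ω·m
A = π(d/2)² = π(1.9500e-04 m)² = 1.195e-07 m²
R₍20₎ = ρL/A = (5.91×10^-8)(5.06)/(1.195e-07) = 2.503 Ω
R₍551₎ = R₍20₎(1 + αΔT) = 2.503 × (1 + 0.0041×531) = 7.953 Ω
P = I²R = (11.7)² × 7.953 = 1090 W

1090 W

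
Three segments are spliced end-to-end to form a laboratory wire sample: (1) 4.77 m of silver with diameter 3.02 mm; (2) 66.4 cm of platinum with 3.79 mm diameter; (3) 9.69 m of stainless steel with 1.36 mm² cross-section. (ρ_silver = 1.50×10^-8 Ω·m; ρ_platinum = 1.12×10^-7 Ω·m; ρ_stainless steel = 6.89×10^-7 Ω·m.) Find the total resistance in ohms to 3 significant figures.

Seg 1: A = π(d/2)² = π(1.5100e-03 m)² = 7.163e-06 m²
R_1 = (1.50×10^-8)(4.77)/(7.163e-06) = 0.009989 Ω
Seg 2: A = π(d/2)² = π(1.8950e-03 m)² = 1.128e-05 m²
R_2 = (1.12×10^-7)(0.664)/(1.128e-05) = 0.006592 Ω
Seg 3: A = 1.36 mm² = 1.360e-06 m²
R_3 = (6.89×10^-7)(9.69)/(1.360e-06) = 4.909 Ω
R_total = R_1 + R_2 + R_3 = 4.93 Ω

4.93 Ω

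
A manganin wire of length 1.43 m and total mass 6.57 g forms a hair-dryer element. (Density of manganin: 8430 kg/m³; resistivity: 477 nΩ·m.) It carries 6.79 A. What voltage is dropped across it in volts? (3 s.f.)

8.50 V

ρ = 477 nΩ·m = 4.77×10^-7 Ω·m
A = m/(density·L) = 0.00657/(8430×1.43) = 5.4501e-07 m²
R = ρL/A = (4.77×10^-7)(1.43)/(5.4501e-07) = 1.252 Ω
V = IR = 6.79 × 1.252 = 8.50 V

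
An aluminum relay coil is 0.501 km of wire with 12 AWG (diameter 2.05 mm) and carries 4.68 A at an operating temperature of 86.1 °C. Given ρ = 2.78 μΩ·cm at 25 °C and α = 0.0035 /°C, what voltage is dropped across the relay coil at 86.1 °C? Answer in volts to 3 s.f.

ρ = 2.78 μΩ·cm = 2.78×10^-8 Ω·m
A = π(2.05/2 mm)² = π(1.0250e-03 m)² = 3.301e-06 m²
R₍25₎ = ρL/A = (2.78×10^-8)(501)/(3.301e-06) = 4.22 Ω
R₍86.1₎ = R₍25₎(1 + αΔT) = 4.22 × (1 + 0.0035×61.1) = 5.122 Ω
V = IR = 4.68 × 5.122 = 24.0 V

24.0 V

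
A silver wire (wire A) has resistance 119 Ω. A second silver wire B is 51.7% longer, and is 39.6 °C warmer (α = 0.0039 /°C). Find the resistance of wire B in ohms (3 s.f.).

R ∝ ρL/d² with ρ ∝ (1+αΔT), so R_B/R_A = (1 + 51.7/100) × (1 + 0.0039×39.6)
= 1.517 × 1.154 = 1.751
R_B = 1.751 × 119 = 208 Ω

208 Ω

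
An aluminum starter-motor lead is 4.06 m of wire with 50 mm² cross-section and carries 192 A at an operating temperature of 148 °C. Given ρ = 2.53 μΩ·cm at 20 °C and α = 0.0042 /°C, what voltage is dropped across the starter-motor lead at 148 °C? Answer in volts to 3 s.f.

0.606 V

ρ = 2.53 μΩ·cm = 2.53×10^-8 Ω·m
A = 50 mm² = 5.000e-05 m²
R₍20₎ = ρL/A = (2.53×10^-8)(4.06)/(5.000e-05) = 0.002054 Ω
R₍148₎ = R₍20₎(1 + αΔT) = 0.002054 × (1 + 0.0042×128) = 0.003159 Ω
V = IR = 192 × 0.003159 = 0.606 V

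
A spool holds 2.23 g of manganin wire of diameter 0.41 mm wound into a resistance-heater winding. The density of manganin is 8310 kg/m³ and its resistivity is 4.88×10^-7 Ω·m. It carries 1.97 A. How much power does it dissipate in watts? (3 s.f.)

29.2 W

A = π(d/2)² = π(2.0500e-04 m)² = 1.3203e-07 m²
L = m/(density·A) = 0.00223/(8310×1.3203e-07) = 2.033 m
R = ρL/A = (4.88×10^-7)(2.033)/(1.3203e-07) = 7.513 Ω
P = I²R = (1.97)² × 7.513 = 29.2 W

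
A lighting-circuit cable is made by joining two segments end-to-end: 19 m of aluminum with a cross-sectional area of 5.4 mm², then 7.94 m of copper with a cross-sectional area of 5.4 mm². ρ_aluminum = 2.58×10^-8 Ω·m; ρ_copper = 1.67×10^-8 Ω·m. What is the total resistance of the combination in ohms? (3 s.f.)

Segment 1: A = 5.4 mm² = 5.400e-06 m²
R₁ = ρL/A = (2.58×10^-8)(19)/(5.400e-06) = 0.09078 Ω
R₂ = (1.67×10^-8)(7.94)/(5.400e-06) = 0.02456 Ω
R = R₁ + R₂ = 0.115 Ω

0.115 Ω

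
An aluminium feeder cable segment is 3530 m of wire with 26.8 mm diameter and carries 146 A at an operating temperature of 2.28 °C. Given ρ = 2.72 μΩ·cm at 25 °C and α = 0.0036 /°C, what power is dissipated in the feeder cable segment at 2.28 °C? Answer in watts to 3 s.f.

ρ = 2.72 μΩ·cm = 2.72×10^-8 Ω·m
A = π(d/2)² = π(1.3400e-02 m)² = 5.641e-04 m²
R₍25₎ = ρL/A = (2.72×10^-8)(3530)/(5.641e-04) = 0.1702 Ω
R₍2.28₎ = R₍25₎(1 + αΔT) = 0.1702 × (1 + 0.0036×-22.7) = 0.1563 Ω
P = I²R = (146)² × 0.1563 = 3330 W

3330 W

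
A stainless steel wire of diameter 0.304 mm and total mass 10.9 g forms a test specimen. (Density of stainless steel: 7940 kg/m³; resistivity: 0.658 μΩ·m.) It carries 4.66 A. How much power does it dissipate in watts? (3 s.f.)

ρ = 0.658 μΩ·m = 6.58×10^-7 Ω·m
A = π(d/2)² = π(1.5200e-04 m)² = 7.2583e-08 m²
L = m/(density·A) = 0.0109/(7940×7.2583e-08) = 18.91 m
R = ρL/A = (6.58×10^-7)(18.91)/(7.2583e-08) = 171.5 Ω
P = I²R = (4.66)² × 171.5 = 3720 W

3720 W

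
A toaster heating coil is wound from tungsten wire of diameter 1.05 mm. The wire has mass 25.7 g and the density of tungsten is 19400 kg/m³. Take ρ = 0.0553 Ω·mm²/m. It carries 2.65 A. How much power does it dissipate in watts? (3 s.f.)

0.686 W

ρ = 0.0553 Ω·mm²/m = 5.53×10^-8 Ω·m
A = π(d/2)² = π(5.2500e-04 m)² = 8.6590e-07 m²
L = m/(density·A) = 0.0257/(19400×8.6590e-07) = 1.53 m
R = ρL/A = (5.53×10^-8)(1.53)/(8.6590e-07) = 0.09771 Ω
P = I²R = (2.65)² × 0.09771 = 0.686 W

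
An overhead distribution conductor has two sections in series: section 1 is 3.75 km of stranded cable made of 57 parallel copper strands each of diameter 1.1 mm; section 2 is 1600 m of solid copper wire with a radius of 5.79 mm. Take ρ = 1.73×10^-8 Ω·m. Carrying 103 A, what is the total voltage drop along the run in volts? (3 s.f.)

150 V

Section 1: A_strand = π(5.5000e-04)² = 9.503e-07 m²; R₁ = ρL/(N·A_s) = (1.73×10^-8)(3750)/(57×9.503e-07) = 1.198 Ω
Section 2: A = πr² = π(5.7900e-03 m)² = 1.053e-04 m²
R₂ = (1.73×10^-8)(1600)/(1.053e-04) = 0.2628 Ω
R = R₁ + R₂ = 1.46 Ω
V = IR = 103 × 1.46 = 150 V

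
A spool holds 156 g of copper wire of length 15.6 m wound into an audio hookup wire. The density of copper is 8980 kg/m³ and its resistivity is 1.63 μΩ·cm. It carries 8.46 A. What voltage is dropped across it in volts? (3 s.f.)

ρ = 1.63 μΩ·cm = 1.63×10^-8 Ω·m
A = m/(density·L) = 0.156/(8980×15.6) = 1.1136e-06 m²
R = ρL/A = (1.63×10^-8)(15.6)/(1.1136e-06) = 0.2283 Ω
V = IR = 8.46 × 0.2283 = 1.93 V

1.93 V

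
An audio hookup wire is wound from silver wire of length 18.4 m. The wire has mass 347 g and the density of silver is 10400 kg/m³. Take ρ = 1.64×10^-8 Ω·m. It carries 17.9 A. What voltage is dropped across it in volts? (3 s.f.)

2.98 V

A = m/(density·L) = 0.347/(10400×18.4) = 1.8133e-06 m²
R = ρL/A = (1.64×10^-8)(18.4)/(1.8133e-06) = 0.1664 Ω
V = IR = 17.9 × 0.1664 = 2.98 V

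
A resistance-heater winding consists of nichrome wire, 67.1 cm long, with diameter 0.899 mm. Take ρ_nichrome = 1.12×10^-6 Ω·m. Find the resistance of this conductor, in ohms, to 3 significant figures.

1.18 Ω

A = π(d/2)² = π(4.4950e-04 m)² = 6.348e-07 m²
R = ρL/A = (1.12×10^-6)(0.671 m)/(6.348e-07 m²) = 1.18 Ω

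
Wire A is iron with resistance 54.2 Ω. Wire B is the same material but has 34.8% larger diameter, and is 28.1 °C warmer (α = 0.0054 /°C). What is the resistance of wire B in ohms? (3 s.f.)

34.4 Ω

R ∝ ρL/d² with ρ ∝ (1+αΔT), so R_B/R_A = (1 + 34.8/100)⁻² × (1 + 0.0054×28.1)
= 0.5503 × 1.152 = 0.6338
R_B = 0.6338 × 54.2 = 34.4 Ω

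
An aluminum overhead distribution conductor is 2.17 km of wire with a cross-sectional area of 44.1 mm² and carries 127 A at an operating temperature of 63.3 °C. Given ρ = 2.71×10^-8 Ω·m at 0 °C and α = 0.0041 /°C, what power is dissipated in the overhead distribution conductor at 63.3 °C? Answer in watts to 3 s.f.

A = 44.1 mm² = 4.410e-05 m²
R₍0₎ = ρL/A = (2.71×10^-8)(2170)/(4.410e-05) = 1.333 Ω
R₍63.3₎ = R₍0₎(1 + αΔT) = 1.333 × (1 + 0.0041×63.3) = 1.68 Ω
P = I²R = (127)² × 1.68 = 27100 W

27100 W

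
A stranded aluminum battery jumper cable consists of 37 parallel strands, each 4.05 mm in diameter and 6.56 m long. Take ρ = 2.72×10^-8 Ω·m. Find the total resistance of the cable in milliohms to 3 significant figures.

0.374 mΩ

A_strand = π(2.0250e-03 m)² = 1.288e-05 m²
R_strand = ρL/A = (2.72×10^-8)(6.56)/(1.288e-05) = 0.01385 Ω
R_total = R_strand/N = 0.01385/37 = 0.374 mΩ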